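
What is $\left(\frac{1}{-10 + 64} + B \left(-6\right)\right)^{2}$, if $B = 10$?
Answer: $\frac{10491121}{2916} \approx 3597.8$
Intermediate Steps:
$\left(\frac{1}{-10 + 64} + B \left(-6\right)\right)^{2} = \left(\frac{1}{-10 + 64} + 10 \left(-6\right)\right)^{2} = \left(\frac{1}{54} - 60\right)^{2} = \left(- \frac{3239}{54}\right)^{2} = \frac{10491121}{2916}$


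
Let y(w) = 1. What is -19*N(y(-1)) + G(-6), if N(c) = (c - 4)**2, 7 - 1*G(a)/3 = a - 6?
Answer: -114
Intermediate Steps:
G(a) = 39 - 3*a (G(a) = 21 - 3*(a - 6) = 21 - 3*(-6 + a) = 21 + (18 - 3*a) = 39 - 3*a)
N(c) = (-4 + c)**2
-19*N(y(-1)) + G(-6) = -19*(-4 + 1)**2 + (39 - 3*(-6)) = -19*(-3)**2 + (39 + 18) = -19*9 + 57 = -171 + 57 = -114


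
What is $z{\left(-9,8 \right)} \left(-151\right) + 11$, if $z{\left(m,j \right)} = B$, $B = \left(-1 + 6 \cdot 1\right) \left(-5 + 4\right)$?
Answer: $766$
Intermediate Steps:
$B = -5$ ($B = \left(-1 + 6\right) \left(-1\right) = 5 \left(-1\right) = -5$)
$z{\left(m,j \right)} = -5$
$z{\left(-9,8 \right)} \left(-151\right) + 11 = \left(-5\right) \left(-151\right) + 11 = 755 + 11 = 766$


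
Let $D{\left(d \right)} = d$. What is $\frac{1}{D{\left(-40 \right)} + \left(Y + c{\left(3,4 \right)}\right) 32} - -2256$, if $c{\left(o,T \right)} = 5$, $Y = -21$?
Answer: $\frac{1245311}{552} \approx 2256.0$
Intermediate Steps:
$\frac{1}{D{\left(-40 \right)} + \left(Y + c{\left(3,4 \right)}\right) 32} - -2256 = \frac{1}{-40 + \left(-21 + 5\right) 32} - -2256 = \frac{1}{-40 - 512} + 2256 = \frac{1}{-552} + 2256 = - \frac{1}{552} + 2256 = \frac{1245311}{552}$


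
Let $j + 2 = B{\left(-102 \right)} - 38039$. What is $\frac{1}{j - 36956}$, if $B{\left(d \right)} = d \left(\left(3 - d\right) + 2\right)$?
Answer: $- \frac{1}{85911} \approx -1.164 \cdot 10^{-5}$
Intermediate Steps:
$B{\left(d \right)} = d \left(5 - d\right)$
$j = -48955$ ($j = -2 - \left(38039 + 102 \left(5 - -102\right)\right) = -2 - \left(38039 + 102 \left(5 + 102\right)\right) = -2 - 48953 = -48955$)
$\frac{1}{j - 36956} = \frac{1}{-48955 - 36956} = \frac{1}{-85911} = - \frac{1}{85911}$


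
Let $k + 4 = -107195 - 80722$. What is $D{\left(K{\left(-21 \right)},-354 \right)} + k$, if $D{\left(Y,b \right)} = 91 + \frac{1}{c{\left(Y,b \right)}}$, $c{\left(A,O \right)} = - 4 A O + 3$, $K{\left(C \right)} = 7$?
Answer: $- \frac{1862334449}{9915} \approx -1.8783 \cdot 10^{5}$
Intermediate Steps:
$c{\left(A,O \right)} = 3 - 4 A O$ ($c{\left(A,O \right)} = - 4 A O + 3 = 3 - 4 A O$)
$k = -187921$ ($k = -4 - 187917 = -187921$)
$D{\left(Y,b \right)} = 91 + \frac{1}{3 - 4 Y b}$
$D{\left(K{\left(-21 \right)},-354 \right)} + k = \frac{2 \left(-137 + 182 \cdot 7 \left(-354\right)\right)}{-3 + 4 \cdot 7 \left(-354\right)} - 187921 = \frac{2 \left(-137 - 450996\right)}{-3 - 9912} - 187921 = 2 \frac{1}{-9915} \left(-451133\right) - 187921 = 2 \left(- \frac{1}{9915}\right) \left(-451133\right) - 187921 = \frac{902266}{9915} - 187921 = - \frac{1862334449}{9915}$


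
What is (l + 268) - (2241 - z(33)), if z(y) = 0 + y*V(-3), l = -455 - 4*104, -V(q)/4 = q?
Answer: -2448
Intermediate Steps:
V(q) = -4*q
l = -871 (l = -455 - 1*416 = -455 - 416 = -871)
z(y) = 12*y (z(y) = 0 + y*(-4*(-3)) = 0 + y*12 = 0 + 12*y = 12*y)
(l + 268) - (2241 - z(33)) = (-871 + 268) - (2241 - 12*33) = -603 - (2241 - 1*396) = -603 - (2241 - 396) = -603 - 1*1845 = -603 - 1845 = -2448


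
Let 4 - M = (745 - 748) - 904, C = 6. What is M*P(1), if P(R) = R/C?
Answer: 911/6 ≈ 151.83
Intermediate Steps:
M = 911 (M = 4 - ((745 - 748) - 904) = 4 - (-3 - 904) = 4 - 1*(-907) = 4 + 907 = 911)
P(R) = R/6
M*P(1) = 911*((⅙)*1) = 911*(⅙) = 911/6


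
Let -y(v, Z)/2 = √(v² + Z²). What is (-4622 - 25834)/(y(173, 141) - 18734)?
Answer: 932292/573143 - 1692*√49810/9743431 ≈ 1.5879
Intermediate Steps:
y(v, Z) = -2*√(Z² + v²) (y(v, Z) = -2*√(v² + Z²) = -2*√(Z² + v²))
(-4622 - 25834)/(y(173, 141) - 18734) = (-4622 - 25834)/(-2*√(141² + 173²) - 18734) = -30456/(-2*√(19881 + 29929) - 18734) = -30456/(-2*√49810 - 18734) = -30456/(-18734 - 2*√49810)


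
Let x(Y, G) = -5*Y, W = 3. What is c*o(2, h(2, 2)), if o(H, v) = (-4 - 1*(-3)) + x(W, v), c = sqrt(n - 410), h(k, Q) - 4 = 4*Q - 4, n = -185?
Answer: -16*I*sqrt(595) ≈ -390.28*I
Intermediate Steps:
h(k, Q) = 4*Q (h(k, Q) = 4 + (4*Q - 4) = 4 + (-4 + 4*Q) = 4*Q)
c = I*sqrt(595) (c = sqrt(-185 - 410) = sqrt(-595) = I*sqrt(595) ≈ 24.393*I)
o(H, v) = -16 (o(H, v) = (-4 - 1*(-3)) - 5*3 = (-4 + 3) - 15 = -1 - 15 = -16)
c*o(2, h(2, 2)) = (I*sqrt(595))*(-16) = -16*I*sqrt(595)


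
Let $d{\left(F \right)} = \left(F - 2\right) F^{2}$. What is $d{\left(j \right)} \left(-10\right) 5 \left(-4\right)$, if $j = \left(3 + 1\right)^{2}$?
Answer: $716800$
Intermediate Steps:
$j = 16$ ($j = 4^{2} = 16$)
$d{\left(F \right)} = F^{2} \left(-2 + F\right)$ ($d{\left(F \right)} = \left(-2 + F\right) F^{2} = F^{2} \left(-2 + F\right)$)
$d{\left(j \right)} \left(-10\right) 5 \left(-4\right) = 16^{2} \left(-2 + 16\right) \left(-10\right) 5 \left(-4\right) = 256 \cdot 14 \left(\left(-50\right) \left(-4\right)\right) = 3584 \cdot 200 = 716800$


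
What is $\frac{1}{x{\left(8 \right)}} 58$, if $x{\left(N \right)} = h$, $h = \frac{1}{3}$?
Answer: $174$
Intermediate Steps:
$h = \frac{1}{3} \approx 0.33333$
$x{\left(N \right)} = \frac{1}{3}$
$\frac{1}{x{\left(8 \right)}} 58 = \frac{1}{\frac{1}{3}} \cdot 58 = 3 \cdot 58 = 174$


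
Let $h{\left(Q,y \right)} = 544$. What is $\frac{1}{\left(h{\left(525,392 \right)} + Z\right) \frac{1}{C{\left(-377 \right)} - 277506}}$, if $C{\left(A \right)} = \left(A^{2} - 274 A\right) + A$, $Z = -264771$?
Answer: $\frac{32456}{264227} \approx 0.12283$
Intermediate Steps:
$C{\left(A \right)} = A^{2} - 273 A$
$\frac{1}{\left(h{\left(525,392 \right)} + Z\right) \frac{1}{C{\left(-377 \right)} - 277506}} = \frac{1}{\left(544 - 264771\right) \frac{1}{- 377 \left(-273 - 377\right) - 277506}} = \frac{1}{\left(-264227\right) \frac{1}{\left(-377\right) \left(-650\right) - 277506}} = \frac{1}{\left(-264227\right) \frac{1}{245050 - 277506}} = \frac{1}{\left(-264227\right) \frac{1}{-32456}} = \frac{1}{\left(-264227\right) \left(- \frac{1}{32456}\right)} = \frac{1}{\frac{264227}{32456}} = \frac{32456}{264227}$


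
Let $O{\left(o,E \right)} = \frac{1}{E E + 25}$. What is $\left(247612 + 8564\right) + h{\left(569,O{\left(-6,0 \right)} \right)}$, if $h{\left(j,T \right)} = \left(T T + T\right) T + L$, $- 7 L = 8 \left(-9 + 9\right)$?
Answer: $\frac{4002750026}{15625} \approx 2.5618 \cdot 10^{5}$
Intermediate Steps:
$L = 0$ ($L = - \frac{8 \left(-9 + 9\right)}{7} = - \frac{8 \cdot 0}{7} = \left(- \frac{1}{7}\right) 0 = 0$)
$O{\left(o,E \right)} = \frac{1}{25 + E^{2}}$ ($O{\left(o,E \right)} = \frac{1}{E^{2} + 25} = \frac{1}{25 + E^{2}}$)
$h{\left(j,T \right)} = T \left(T + T^{2}\right)$ ($h{\left(j,T \right)} = \left(T T + T\right) T + 0 = \left(T^{2} + T\right) T + 0 = \left(T + T^{2}\right) T + 0 = T \left(T + T^{2}\right) + 0 = T \left(T + T^{2}\right)$)
$\left(247612 + 8564\right) + h{\left(569,O{\left(-6,0 \right)} \right)} = \left(247612 + 8564\right) + \left(\frac{1}{25 + 0^{2}}\right)^{2} \left(1 + \frac{1}{25 + 0^{2}}\right) = 256176 + \left(\frac{1}{25 + 0}\right)^{2} \left(1 + \frac{1}{25 + 0}\right) = 256176 + \left(\frac{1}{25}\right)^{2} \left(1 + \frac{1}{25}\right) = 256176 + \frac{1 + \frac{1}{25}}{625} = 256176 + \frac{1}{625} \cdot \frac{26}{25} = 256176 + \frac{26}{15625} = \frac{4002750026}{15625}$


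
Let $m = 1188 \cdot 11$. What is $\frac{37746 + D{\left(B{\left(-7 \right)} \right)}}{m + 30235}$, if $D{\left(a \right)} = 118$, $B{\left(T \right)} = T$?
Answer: $\frac{37864}{43303} \approx 0.8744$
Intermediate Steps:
$m = 13068$
$\frac{37746 + D{\left(B{\left(-7 \right)} \right)}}{m + 30235} = \frac{37746 + 118}{13068 + 30235} = \frac{37864}{43303}$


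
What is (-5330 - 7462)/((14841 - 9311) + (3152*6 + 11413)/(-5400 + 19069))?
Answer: -13450296/5816915 ≈ -2.3123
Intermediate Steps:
(-5330 - 7462)/((14841 - 9311) + (3152*6 + 11413)/(-5400 + 19069)) = -12792/(5530 + (18912 + 11413)/13669) = -12792/(5530 + 30325*(1/13669)) = -12792/(5530 + 30325/13669) = -12792/75619895/13669 = -12792*13669/75619895 = -13450296/5816915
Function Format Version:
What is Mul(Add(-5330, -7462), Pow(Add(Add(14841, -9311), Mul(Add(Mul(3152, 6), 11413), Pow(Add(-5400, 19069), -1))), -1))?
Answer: Rational(-13450296, 5816915) ≈ -2.3123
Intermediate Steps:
Mul(Add(-5330, -7462), Pow(Add(Add(14841, -9311), Mul(Add(Mul(3152, 6), 11413), Pow(Add(-5400, 19069), -1))), -1)) = Mul(-12792, Pow(Add(5530, Mul(Add(18912, 11413), Pow(13669, -1))), -1)) = Mul(-12792, Pow(Add(5530, Mul(30325, Rational(1, 13669))), -1)) = Mul(-12792, Pow(Add(5530, Rational(30325, 13669)), -1)) = Mul(-12792, Pow(Rational(75619895, 13669), -1)) = Mul(-12792, Rational(13669, 75619895)) = Rational(-13450296, 5816915)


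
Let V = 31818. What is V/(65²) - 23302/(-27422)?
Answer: 485482073/57928975 ≈ 8.3806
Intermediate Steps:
V/(65²) - 23302/(-27422) = 31818/(65²) - 23302/(-27422) = 31818/4225 - 23302*(-1/27422) = 31818*(1/4225) + 11651/13711 = 31818/4225 + 11651/13711 = 485482073/57928975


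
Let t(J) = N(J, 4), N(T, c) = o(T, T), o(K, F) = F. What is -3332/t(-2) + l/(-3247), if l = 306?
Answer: 318188/191 ≈ 1665.9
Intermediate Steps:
N(T, c) = T
t(J) = J
-3332/t(-2) + l/(-3247) = -3332/(-2) + 306/(-3247) = -3332*(-½) + 306*(-1/3247) = 1666 - 18/191 = 318188/191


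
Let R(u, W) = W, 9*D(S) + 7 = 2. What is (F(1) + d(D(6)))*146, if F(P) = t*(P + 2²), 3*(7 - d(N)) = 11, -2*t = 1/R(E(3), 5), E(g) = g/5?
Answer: 1241/3 ≈ 413.67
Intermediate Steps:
D(S) = -5/9 (D(S) = -7/9 + (⅑)*2 = -7/9 + 2/9 = -5/9)
E(g) = g/5 (E(g) = g*(⅕) = g/5)
t = -⅒ (t = -½/5 = -½*⅕ = -⅒ ≈ -0.10000)
d(N) = 10/3 (d(N) = 7 - ⅓*11 = 7 - 11/3 = 10/3)
F(P) = -⅖ - P/10 (F(P) = -(P + 2²)/10 = -(P + 4)/10 = -(4 + P)/10 = -⅖ - P/10)
(F(1) + d(D(6)))*146 = ((-⅖ - ⅒*1) + 10/3)*146 = ((-⅖ - ⅒) + 10/3)*146 = (-½ + 10/3)*146 = (17/6)*146 = 1241/3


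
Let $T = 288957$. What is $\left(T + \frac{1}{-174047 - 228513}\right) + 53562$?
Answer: $\frac{137884448639}{402560} \approx 3.4252 \cdot 10^{5}$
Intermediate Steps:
$\left(T + \frac{1}{-174047 - 228513}\right) + 53562 = \left(288957 + \frac{1}{-174047 - 228513}\right) + 53562 = \left(288957 + \frac{1}{-402560}\right) + 53562 = \left(288957 - \frac{1}{402560}\right) + 53562 = \frac{116322529919}{402560} + 53562 = \frac{137884448639}{402560}$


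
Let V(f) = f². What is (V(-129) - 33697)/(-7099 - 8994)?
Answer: 17056/16093 ≈ 1.0598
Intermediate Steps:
(V(-129) - 33697)/(-7099 - 8994) = ((-129)² - 33697)/(-7099 - 8994) = (16641 - 33697)/(-16093) = -17056*(-1/16093) = 17056/16093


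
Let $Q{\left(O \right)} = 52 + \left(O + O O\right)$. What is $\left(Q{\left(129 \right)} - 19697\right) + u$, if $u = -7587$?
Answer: $-10462$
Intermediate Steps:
$Q{\left(O \right)} = 52 + O + O^{2}$ ($Q{\left(O \right)} = 52 + \left(O + O^{2}\right) = 52 + O + O^{2}$)
$\left(Q{\left(129 \right)} - 19697\right) + u = \left(\left(52 + 129 + 129^{2}\right) - 19697\right) - 7587 = \left(\left(52 + 129 + 16641\right) - 19697\right) - 7587 = \left(16822 - 19697\right) - 7587 = -2875 - 7587 = -10462$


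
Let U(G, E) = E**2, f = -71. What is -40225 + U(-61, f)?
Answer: -35184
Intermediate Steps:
-40225 + U(-61, f) = -40225 + (-71)**2 = -40225 + 5041 = -35184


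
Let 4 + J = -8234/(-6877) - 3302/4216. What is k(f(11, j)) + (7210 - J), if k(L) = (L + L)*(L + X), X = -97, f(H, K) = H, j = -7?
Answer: 3354153009/630292 ≈ 5321.6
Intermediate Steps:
J = -2260153/630292 (J = -4 + (-8234/(-6877) - 3302/4216) = -4 + (-8234*(-1/6877) - 3302*1/4216) = -4 + (358/299 - 1651/2108) = -4 + 261015/630292 = -2260153/630292 ≈ -3.5859)
k(L) = 2*L*(-97 + L) (k(L) = (L + L)*(L - 97) = (2*L)*(-97 + L) = 2*L*(-97 + L))
k(f(11, j)) + (7210 - J) = 2*11*(-97 + 11) + (7210 - 1*(-2260153/630292)) = 2*11*(-86) + (7210 + 2260153/630292) = -1892 + 4546665473/630292 = 3354153009/630292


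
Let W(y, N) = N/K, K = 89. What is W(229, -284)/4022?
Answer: -142/178979 ≈ -0.00079339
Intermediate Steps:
W(y, N) = N/89
W(229, -284)/4022 = ((1/89)*(-284))/4022 = -284/89*1/4022 = -142/178979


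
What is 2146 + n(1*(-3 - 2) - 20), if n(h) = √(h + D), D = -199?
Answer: 2146 + 4*I*√14 ≈ 2146.0 + 14.967*I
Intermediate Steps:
n(h) = √(-199 + h) (n(h) = √(h - 199) = √(-199 + h))
2146 + n(1*(-3 - 2) - 20) = 2146 + √(-199 + (1*(-3 - 2) - 20)) = 2146 + √(-199 + (1*(-5) - 20)) = 2146 + √(-199 + (-5 - 20)) = 2146 + √(-199 - 25) = 2146 + √(-224) = 2146 + 4*I*√14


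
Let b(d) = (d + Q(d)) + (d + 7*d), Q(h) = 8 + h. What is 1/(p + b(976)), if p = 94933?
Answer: 1/104701 ≈ 9.5510e-6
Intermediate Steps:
b(d) = 8 + 10*d (b(d) = (d + (8 + d)) + (d + 7*d) = (8 + 2*d) + 8*d = 8 + 10*d)
1/(p + b(976)) = 1/(94933 + (8 + 10*976)) = 1/(94933 + (8 + 9760)) = 1/(94933 + 9768) = 1/104701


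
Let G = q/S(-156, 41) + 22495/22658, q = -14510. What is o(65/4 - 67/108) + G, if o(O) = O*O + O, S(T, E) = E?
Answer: -62978319281/677224962 ≈ -92.995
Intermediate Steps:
o(O) = O + O**2 (o(O) = O**2 + O = O + O**2)
G = -327845285/928978 (G = -14510/41 + 22495/22658 = -327845285/928978 ≈ -352.91)
o(65/4 - 67/108) + G = (65/4 - 67/108)*(1 + (65/4 - 67/108)) - 327845285/928978 = 422*(1 + 422/27)/27 - 327845285/928978 = (422/27)*(449/27) - 327845285/928978 = 189478/729 - 327845285/928978 = -62978319281/677224962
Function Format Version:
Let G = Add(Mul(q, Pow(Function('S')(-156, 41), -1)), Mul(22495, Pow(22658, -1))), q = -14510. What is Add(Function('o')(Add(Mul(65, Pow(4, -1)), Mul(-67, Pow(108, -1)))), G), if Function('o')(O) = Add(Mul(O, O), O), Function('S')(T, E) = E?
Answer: Rational(-62978319281, 677224962) ≈ -92.995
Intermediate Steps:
Function('o')(O) = Add(O, Pow(O, 2)) (Function('o')(O) = Add(Pow(O, 2), O) = Add(O, Pow(O, 2)))
G = Rational(-327845285, 928978) (G = Add(Mul(-14510, Pow(41, -1)), Mul(22495, Pow(22658, -1))) = Add(Mul(-14510, Rational(1, 41)), Mul(22495, Rational(1, 22658))) = Add(Rational(-14510, 41), Rational(22495, 22658)) = Rational(-327845285, 928978) ≈ -352.91)
Add(Function('o')(Add(Mul(65, Pow(4, -1)), Mul(-67, Pow(108, -1)))), G) = Add(Mul(Add(Mul(65, Pow(4, -1)), Mul(-67, Pow(108, -1))), Add(1, Add(Mul(65, Pow(4, -1)), Mul(-67, Pow(108, -1))))), Rational(-327845285, 928978)) = Add(Mul(Add(Mul(65, Rational(1, 4)), Mul(-67, Rational(1, 108))), Add(1, Add(Mul(65, Rational(1, 4)), Mul(-67, Rational(1, 108))))), Rational(-327845285, 928978)) = Add(Mul(Add(Rational(65, 4), Rational(-67, 108)), Add(1, Add(Rational(65, 4), Rational(-67, 108)))), Rational(-327845285, 928978)) = Add(Mul(Rational(422, 27), Add(1, Rational(422, 27))), Rational(-327845285, 928978)) = Add(Mul(Rational(422, 27), Rational(449, 27)), Rational(-327845285, 928978)) = Add(Rational(189478, 729), Rational(-327845285, 928978)) = Rational(-62978319281, 677224962)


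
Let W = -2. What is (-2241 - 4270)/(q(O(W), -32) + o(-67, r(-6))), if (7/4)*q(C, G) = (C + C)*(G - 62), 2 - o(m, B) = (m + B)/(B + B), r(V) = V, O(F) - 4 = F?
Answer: 546924/18391 ≈ 29.739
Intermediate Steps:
O(F) = 4 + F
o(m, B) = 2 - (B + m)/(2*B) (o(m, B) = 2 - (m + B)/(B + B) = 2 - (B + m)/(2*B))
q(C, G) = 8*C*(-62 + G)/7 (q(C, G) = 4*((C + C)*(G - 62))/7 = 4*((2*C)*(-62 + G))/7 = 4*(2*C*(-62 + G))/7 = 8*C*(-62 + G)/7)
(-2241 - 4270)/(q(O(W), -32) + o(-67, r(-6))) = (-2241 - 4270)/(8*(4 - 2)*(-62 - 32)/7 + (½)*(-1*(-67) + 3*(-6))/(-6)) = -6511/((8/7)*2*(-94) + (½)*(-⅙)*(67 - 18)) = -6511/(-1504/7 + (½)*(-⅙)*49) = -6511/(-1504/7 - 49/12) = -6511/(-18391/84) = -6511*(-84/18391) = 546924/18391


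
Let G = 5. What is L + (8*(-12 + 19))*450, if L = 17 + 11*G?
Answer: 25272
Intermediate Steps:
L = 72 (L = 17 + 11*5 = 17 + 55 = 72)
L + (8*(-12 + 19))*450 = 72 + (8*(-12 + 19))*450 = 72 + (8*7)*450 = 72 + 56*450 = 72 + 25200 = 25272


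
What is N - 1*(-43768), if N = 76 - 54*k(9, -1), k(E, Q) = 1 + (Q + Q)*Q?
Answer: 43682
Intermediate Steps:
k(E, Q) = 1 + 2*Q**2 (k(E, Q) = 1 + (2*Q)*Q = 1 + 2*Q**2)
N = -86 (N = 76 - 54*(1 + 2*(-1)**2) = 76 - 54*(1 + 2*1) = 76 - 54*(1 + 2) = 76 - 54*3 = 76 - 162 = -86)
N - 1*(-43768) = -86 - 1*(-43768) = -86 + 43768 = 43682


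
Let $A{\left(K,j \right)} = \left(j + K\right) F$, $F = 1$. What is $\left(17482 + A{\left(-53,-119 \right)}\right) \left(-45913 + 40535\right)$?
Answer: $-93093180$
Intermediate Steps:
$A{\left(K,j \right)} = K + j$ ($A{\left(K,j \right)} = \left(j + K\right) 1 = \left(K + j\right) 1 = K + j$)
$\left(17482 + A{\left(-53,-119 \right)}\right) \left(-45913 + 40535\right) = \left(17482 - 172\right) \left(-45913 + 40535\right) = \left(17482 - 172\right) \left(-5378\right) = 17310 \left(-5378\right) = -93093180$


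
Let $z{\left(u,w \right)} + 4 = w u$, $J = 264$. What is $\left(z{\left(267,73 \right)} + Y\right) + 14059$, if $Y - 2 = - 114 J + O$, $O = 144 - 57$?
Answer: $3539$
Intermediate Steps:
$O = 87$ ($O = 144 - 57 = 87$)
$Y = -30007$ ($Y = 2 + \left(\left(-114\right) 264 + 87\right) = 2 + \left(-30096 + 87\right) = 2 - 30009 = -30007$)
$z{\left(u,w \right)} = -4 + u w$ ($z{\left(u,w \right)} = -4 + w u = -4 + u w$)
$\left(z{\left(267,73 \right)} + Y\right) + 14059 = \left(\left(-4 + 267 \cdot 73\right) - 30007\right) + 14059 = \left(\left(-4 + 19491\right) - 30007\right) + 14059 = \left(19487 - 30007\right) + 14059 = -10520 + 14059 = 3539$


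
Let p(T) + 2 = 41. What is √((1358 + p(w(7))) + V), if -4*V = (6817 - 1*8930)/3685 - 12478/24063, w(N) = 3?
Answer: √43945638811019454795/177344310 ≈ 37.380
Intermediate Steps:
p(T) = 39 (p(T) = -2 + 41 = 39)
V = 96826549/354688620 (V = -((6817 - 1*8930)/3685 - 12478/24063)/4 = -((6817 - 8930)*(1/3685) - 12478*1/24063)/4 = -(-2113*1/3685 - 12478/24063)/4 = -(-2113/3685 - 12478/24063)/4 = -¼*(-96826549/88672155) = 96826549/354688620 ≈ 0.27299)
√((1358 + p(w(7))) + V) = √((1358 + 39) + 96826549/354688620) = √(1397 + 96826549/354688620) = √(495596828689/354688620) = √43945638811019454795/177344310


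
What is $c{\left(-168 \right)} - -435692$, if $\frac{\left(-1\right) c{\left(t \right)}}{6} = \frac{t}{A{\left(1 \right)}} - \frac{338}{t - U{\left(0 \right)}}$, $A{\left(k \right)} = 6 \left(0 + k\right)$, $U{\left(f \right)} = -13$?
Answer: $\frac{67556272}{155} \approx 4.3585 \cdot 10^{5}$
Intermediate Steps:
$A{\left(k \right)} = 6 k$
$c{\left(t \right)} = - t + \frac{2028}{13 + t}$ ($c{\left(t \right)} = - 6 \left(\frac{t}{6 \cdot 1} - \frac{338}{t - -13}\right) = - 6 \left(\frac{t}{6} - \frac{338}{t + 13}\right) = - 6 \left(t \frac{1}{6} - \frac{338}{13 + t}\right) = - 6 \left(\frac{t}{6} - \frac{338}{13 + t}\right) = - 6 \left(- \frac{338}{13 + t} + \frac{t}{6}\right) = - t + \frac{2028}{13 + t}$)
$c{\left(-168 \right)} - -435692 = \frac{2028 - \left(-168\right)^{2} - -2184}{13 - 168} - -435692 = \frac{2028 - 28224 + 2184}{-155} + 435692 = - \frac{2028 - 28224 + 2184}{155} + 435692 = \left(- \frac{1}{155}\right) \left(-24012\right) + 435692 = \frac{24012}{155} + 435692 = \frac{67556272}{155}$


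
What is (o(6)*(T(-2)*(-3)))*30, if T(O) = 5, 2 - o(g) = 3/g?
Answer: -675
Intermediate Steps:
o(g) = 2 - 3/g
(o(6)*(T(-2)*(-3)))*30 = ((2 - 3/6)*(5*(-3)))*30 = ((2 - 3*1/6)*(-15))*30 = ((2 - 1/2)*(-15))*30 = ((3/2)*(-15))*30 = -45/2*30 = -675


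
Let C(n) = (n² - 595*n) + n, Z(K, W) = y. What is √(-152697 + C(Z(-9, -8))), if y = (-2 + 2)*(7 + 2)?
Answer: I*√152697 ≈ 390.76*I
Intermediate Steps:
y = 0 (y = 0*9 = 0)
Z(K, W) = 0
C(n) = n² - 594*n
√(-152697 + C(Z(-9, -8))) = √(-152697 + 0*(-594 + 0)) = √(-152697 + 0*(-594)) = √(-152697 + 0) = √(-152697) = I*√152697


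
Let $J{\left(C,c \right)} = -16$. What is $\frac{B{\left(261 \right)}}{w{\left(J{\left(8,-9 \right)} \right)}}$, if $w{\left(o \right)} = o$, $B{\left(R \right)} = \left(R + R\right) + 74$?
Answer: $- \frac{149}{4} \approx -37.25$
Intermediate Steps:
$B{\left(R \right)} = 74 + 2 R$ ($B{\left(R \right)} = 2 R + 74 = 74 + 2 R$)
$\frac{B{\left(261 \right)}}{w{\left(J{\left(8,-9 \right)} \right)}} = \frac{74 + 2 \cdot 261}{-16} = \left(74 + 522\right) \left(- \frac{1}{16}\right) = 596 \left(- \frac{1}{16}\right) = - \frac{149}{4}$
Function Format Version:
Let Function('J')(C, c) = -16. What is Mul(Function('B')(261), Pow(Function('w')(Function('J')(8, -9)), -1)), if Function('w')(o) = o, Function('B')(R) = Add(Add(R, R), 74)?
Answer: Rational(-149, 4) ≈ -37.250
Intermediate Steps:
Function('B')(R) = Add(74, Mul(2, R)) (Function('B')(R) = Add(Mul(2, R), 74) = Add(74, Mul(2, R)))
Mul(Function('B')(261), Pow(Function('w')(Function('J')(8, -9)), -1)) = Mul(Add(74, Mul(2, 261)), Pow(-16, -1)) = Mul(Add(74, 522), Rational(-1, 16)) = Mul(596, Rational(-1, 16)) = Rational(-149, 4)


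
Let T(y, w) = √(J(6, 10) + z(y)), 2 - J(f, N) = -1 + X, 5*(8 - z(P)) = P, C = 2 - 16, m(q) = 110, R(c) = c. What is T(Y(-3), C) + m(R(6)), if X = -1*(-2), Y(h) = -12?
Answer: 110 + √285/5 ≈ 113.38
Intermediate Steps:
C = -14
X = 2
z(P) = 8 - P/5
J(f, N) = 1 (J(f, N) = 2 - (-1 + 2) = 2 - 1*1 = 2 - 1 = 1)
T(y, w) = √(9 - y/5) (T(y, w) = √(1 + (8 - y/5)) = √(9 - y/5))
T(Y(-3), C) + m(R(6)) = √(225 - 5*(-12))/5 + 110 = √(225 + 60)/5 + 110 = √285/5 + 110 = 110 + √285/5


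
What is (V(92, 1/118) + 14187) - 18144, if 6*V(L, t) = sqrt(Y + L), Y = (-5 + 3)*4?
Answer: -3957 + sqrt(21)/3 ≈ -3955.5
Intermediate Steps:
Y = -8 (Y = -2*4 = -8)
V(L, t) = sqrt(-8 + L)/6
(V(92, 1/118) + 14187) - 18144 = (sqrt(-8 + 92)/6 + 14187) - 18144 = (sqrt(84)/6 + 14187) - 18144 = ((2*sqrt(21))/6 + 14187) - 18144 = (sqrt(21)/3 + 14187) - 18144 = (14187 + sqrt(21)/3) - 18144 = -3957 + sqrt(21)/3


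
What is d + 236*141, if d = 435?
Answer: 33711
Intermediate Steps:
d + 236*141 = 435 + 236*141 = 435 + 33276 = 33711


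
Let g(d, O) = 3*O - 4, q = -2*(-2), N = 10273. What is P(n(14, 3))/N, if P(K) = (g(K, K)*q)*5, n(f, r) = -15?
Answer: -980/10273 ≈ -0.095396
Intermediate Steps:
q = 4
g(d, O) = -4 + 3*O
P(K) = -80 + 60*K (P(K) = ((-4 + 3*K)*4)*5 = (-16 + 12*K)*5 = -80 + 60*K)
P(n(14, 3))/N = (-80 + 60*(-15))/10273 = (-80 - 900)*(1/10273) = -980*1/10273 = -980/10273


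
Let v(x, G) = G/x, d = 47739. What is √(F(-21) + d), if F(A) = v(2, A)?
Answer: √190914/2 ≈ 218.47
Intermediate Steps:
F(A) = A/2
√(F(-21) + d) = √((½)*(-21) + 47739) = √(-21/2 + 47739) = √(95457/2) = √190914/2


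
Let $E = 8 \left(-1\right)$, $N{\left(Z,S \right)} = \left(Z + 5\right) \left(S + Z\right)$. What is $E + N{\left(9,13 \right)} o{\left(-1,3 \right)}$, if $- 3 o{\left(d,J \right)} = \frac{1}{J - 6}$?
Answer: $\frac{236}{9} \approx 26.222$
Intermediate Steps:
$o{\left(d,J \right)} = - \frac{1}{3 \left(-6 + J\right)}$ ($o{\left(d,J \right)} = - \frac{1}{3 \left(J - 6\right)} = - \frac{1}{3 \left(-6 + J\right)}$)
$N{\left(Z,S \right)} = \left(5 + Z\right) \left(S + Z\right)$
$E = -8$
$E + N{\left(9,13 \right)} o{\left(-1,3 \right)} = -8 + \left(9^{2} + 5 \cdot 13 + 5 \cdot 9 + 13 \cdot 9\right) \left(- \frac{1}{-18 + 3 \cdot 3}\right) = -8 + \left(81 + 65 + 45 + 117\right) \left(- \frac{1}{-18 + 9}\right) = -8 + 308 \left(- \frac{1}{-9}\right) = -8 + 308 \left(\left(-1\right) \left(- \frac{1}{9}\right)\right) = -8 + 308 \cdot \frac{1}{9} = -8 + \frac{308}{9} = \frac{236}{9}$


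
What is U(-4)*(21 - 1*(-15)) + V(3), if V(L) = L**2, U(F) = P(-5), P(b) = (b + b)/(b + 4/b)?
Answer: 2061/29 ≈ 71.069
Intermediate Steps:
P(b) = 2*b/(b + 4/b) (P(b) = (2*b)/(b + 4/b) = 2*b/(b + 4/b))
U(F) = 50/29 (U(F) = 2*(-5)**2/(4 + (-5)**2) = 2*25/(4 + 25) = 2*25/29 = 2*25*(1/29) = 50/29)
U(-4)*(21 - 1*(-15)) + V(3) = 50*(21 - 1*(-15))/29 + 3**2 = 50*(21 + 15)/29 + 9 = (50/29)*36 + 9 = 1800/29 + 9 = 2061/29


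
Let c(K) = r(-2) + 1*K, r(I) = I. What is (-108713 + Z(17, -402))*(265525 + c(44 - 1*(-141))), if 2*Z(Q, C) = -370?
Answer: -28935069784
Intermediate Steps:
Z(Q, C) = -185 (Z(Q, C) = (1/2)*(-370) = -185)
c(K) = -2 + K (c(K) = -2 + 1*K = -2 + K)
(-108713 + Z(17, -402))*(265525 + c(44 - 1*(-141))) = (-108713 - 185)*(265525 + (-2 + (44 - 1*(-141)))) = -108898*(265525 + (-2 + (44 + 141))) = -108898*(265525 + (-2 + 185)) = -108898*(265525 + 183) = -108898*265708 = -28935069784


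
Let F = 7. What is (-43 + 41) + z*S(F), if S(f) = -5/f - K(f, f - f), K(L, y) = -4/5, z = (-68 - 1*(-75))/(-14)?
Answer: -143/70 ≈ -2.0429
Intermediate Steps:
z = -1/2 (z = (-68 + 75)*(-1/14) = 7*(-1/14) = -1/2 ≈ -0.50000)
K(L, y) = -4/5 (K(L, y) = -4*1/5 = -4/5)
S(f) = 4/5 - 5/f (S(f) = -5/f - 1*(-4/5) = -5/f + 4/5 = 4/5 - 5/f)
(-43 + 41) + z*S(F) = (-43 + 41) - (4/5 - 5/7)/2 = -2 - (4/5 - 5*1/7)/2 = -2 - (4/5 - 5/7)/2 = -2 - 1/2*3/35 = -2 - 3/70 = -143/70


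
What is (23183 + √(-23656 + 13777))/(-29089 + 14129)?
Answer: -23183/14960 - I*√9879/14960 ≈ -1.5497 - 0.0066439*I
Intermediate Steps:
(23183 + √(-23656 + 13777))/(-29089 + 14129) = (23183 + √(-9879))/(-14960) = (23183 + I*√9879)*(-1/14960) = -23183/14960 - I*√9879/14960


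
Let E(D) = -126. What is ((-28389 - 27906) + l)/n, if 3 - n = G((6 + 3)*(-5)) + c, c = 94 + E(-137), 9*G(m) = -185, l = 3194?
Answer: -477909/500 ≈ -955.82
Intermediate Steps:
G(m) = -185/9 (G(m) = (⅑)*(-185) = -185/9)
c = -32 (c = 94 - 126 = -32)
n = 500/9 (n = 3 - (-185/9 - 32) = 3 - 1*(-473/9) = 3 + 473/9 = 500/9 ≈ 55.556)
((-28389 - 27906) + l)/n = ((-28389 - 27906) + 3194)/(500/9) = (-56295 + 3194)*(9/500) = -53101*9/500 = -477909/500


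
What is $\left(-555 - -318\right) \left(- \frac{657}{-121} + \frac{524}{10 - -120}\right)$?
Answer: $- \frac{17634459}{7865} \approx -2242.1$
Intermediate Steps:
$\left(-555 - -318\right) \left(- \frac{657}{-121} + \frac{524}{10 - -120}\right) = \left(-555 + 318\right) \left(\left(-657\right) \left(- \frac{1}{121}\right) + \frac{524}{10 + 120}\right) = - 237 \left(\frac{657}{121} + \frac{524}{130}\right) = - 237 \left(\frac{657}{121} + 524 \cdot \frac{1}{130}\right) = - 237 \left(\frac{657}{121} + \frac{262}{65}\right) = \left(-237\right) \frac{74407}{7865} = - \frac{17634459}{7865}$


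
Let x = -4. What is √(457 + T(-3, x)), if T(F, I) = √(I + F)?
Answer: √(457 + I*√7) ≈ 21.378 + 0.06188*I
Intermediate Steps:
T(F, I) = √(F + I)
√(457 + T(-3, x)) = √(457 + √(-3 - 4)) = √(457 + √(-7)) = √(457 + I*√7)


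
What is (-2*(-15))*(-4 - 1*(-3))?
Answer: -30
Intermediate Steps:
(-2*(-15))*(-4 - 1*(-3)) = 30*(-4 + 3) = 30*(-1) = -30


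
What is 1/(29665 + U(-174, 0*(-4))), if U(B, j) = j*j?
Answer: 1/29665 ≈ 3.3710e-5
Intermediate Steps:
U(B, j) = j²
1/(29665 + U(-174, 0*(-4))) = 1/(29665 + (0*(-4))²) = 1/(29665 + 0²) = 1/(29665 + 0) = 1/29665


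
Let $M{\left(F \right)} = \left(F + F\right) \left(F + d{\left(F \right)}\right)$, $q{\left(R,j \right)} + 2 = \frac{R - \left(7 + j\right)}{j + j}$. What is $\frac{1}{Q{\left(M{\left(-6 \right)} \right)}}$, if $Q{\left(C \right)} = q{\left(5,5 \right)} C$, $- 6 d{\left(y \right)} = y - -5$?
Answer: $- \frac{1}{189} \approx -0.005291$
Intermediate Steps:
$d{\left(y \right)} = - \frac{5}{6} - \frac{y}{6}$ ($d{\left(y \right)} = - \frac{y - -5}{6} = - \frac{y + 5}{6} = - \frac{5 + y}{6} = - \frac{5}{6} - \frac{y}{6}$)
$q{\left(R,j \right)} = -2 + \frac{-7 + R - j}{2 j}$ ($q{\left(R,j \right)} = -2 + \frac{R - \left(7 + j\right)}{j + j} = -2 + \frac{-7 + R - j}{2 j}$)
$M{\left(F \right)} = 2 F \left(- \frac{5}{6} + \frac{5 F}{6}\right)$ ($M{\left(F \right)} = \left(F + F\right) \left(F - \left(\frac{5}{6} + \frac{F}{6}\right)\right) = 2 F \left(- \frac{5}{6} + \frac{5 F}{6}\right)$)
$Q{\left(C \right)} = - \frac{27 C}{10}$ ($Q{\left(C \right)} = \frac{-7 + 5 - 25}{2 \cdot 5} C = \frac{1}{2} \cdot \frac{1}{5} \left(-7 + 5 - 25\right) C = \frac{1}{2} \cdot \frac{1}{5} \left(-27\right) C = - \frac{27 C}{10}$)
$\frac{1}{Q{\left(M{\left(-6 \right)} \right)}} = \frac{1}{\left(- \frac{27}{10}\right) \frac{5}{3} \left(-6\right) \left(-1 - 6\right)} = \frac{1}{\left(- \frac{27}{10}\right) \frac{5}{3} \left(-6\right) \left(-7\right)} = \frac{1}{\left(- \frac{27}{10}\right) 70} = \frac{1}{-189} = - \frac{1}{189}$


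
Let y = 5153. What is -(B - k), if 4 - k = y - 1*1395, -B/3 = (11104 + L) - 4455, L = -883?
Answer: 13544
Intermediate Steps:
B = -17298 (B = -3*((11104 - 883) - 4455) = -3*(10221 - 4455) = -3*5766 = -17298)
k = -3754 (k = 4 - (5153 - 1*1395) = 4 - (5153 - 1395) = 4 - 1*3758 = 4 - 3758 = -3754)
-(B - k) = -(-17298 - 1*(-3754)) = -(-17298 + 3754) = -1*(-13544) = 13544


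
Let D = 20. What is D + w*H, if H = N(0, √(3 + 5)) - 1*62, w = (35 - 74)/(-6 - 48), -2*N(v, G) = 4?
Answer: -236/9 ≈ -26.222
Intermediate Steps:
N(v, G) = -2 (N(v, G) = -½*4 = -2)
w = 13/18 (w = -39/(-54) = -39*(-1/54) = 13/18 ≈ 0.72222)
H = -64 (H = -2 - 1*62 = -2 - 62 = -64)
D + w*H = 20 + (13/18)*(-64) = 20 - 416/9 = -236/9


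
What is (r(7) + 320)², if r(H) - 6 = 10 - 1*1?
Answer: 112225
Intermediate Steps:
r(H) = 15 (r(H) = 6 + (10 - 1*1) = 6 + (10 - 1) = 6 + 9 = 15)
(r(7) + 320)² = (15 + 320)² = 335² = 112225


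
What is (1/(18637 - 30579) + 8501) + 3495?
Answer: 143256231/11942 ≈ 11996.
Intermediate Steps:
(1/(18637 - 30579) + 8501) + 3495 = (1/(-11942) + 8501) + 3495 = (-1/11942 + 8501) + 3495 = 101518941/11942 + 3495 = 143256231/11942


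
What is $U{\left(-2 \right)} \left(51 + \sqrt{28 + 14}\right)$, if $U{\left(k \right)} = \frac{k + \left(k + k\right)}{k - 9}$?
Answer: $\frac{306}{11} + \frac{6 \sqrt{42}}{11} \approx 31.353$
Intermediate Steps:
$U{\left(k \right)} = \frac{3 k}{-9 + k}$ ($U{\left(k \right)} = \frac{k + 2 k}{-9 + k} = \frac{3 k}{-9 + k}$)
$U{\left(-2 \right)} \left(51 + \sqrt{28 + 14}\right) = 3 \left(-2\right) \frac{1}{-9 - 2} \left(51 + \sqrt{28 + 14}\right) = 3 \left(-2\right) \frac{1}{-11} \left(51 + \sqrt{42}\right) = 3 \left(-2\right) \left(- \frac{1}{11}\right) \left(51 + \sqrt{42}\right) = \frac{6 \left(51 + \sqrt{42}\right)}{11} = \frac{306}{11} + \frac{6 \sqrt{42}}{11}$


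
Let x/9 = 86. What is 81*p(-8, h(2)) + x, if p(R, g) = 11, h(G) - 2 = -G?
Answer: 1665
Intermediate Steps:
x = 774 (x = 9*86 = 774)
h(G) = 2 - G
81*p(-8, h(2)) + x = 81*11 + 774 = 891 + 774 = 1665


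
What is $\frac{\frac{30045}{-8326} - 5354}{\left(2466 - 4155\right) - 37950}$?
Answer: $\frac{44607449}{330034314} \approx 0.13516$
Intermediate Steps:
$\frac{\frac{30045}{-8326} - 5354}{\left(2466 - 4155\right) - 37950} = \frac{30045 \left(- \frac{1}{8326}\right) - 5354}{\left(2466 - 4155\right) - 37950} = \frac{- \frac{30045}{8326} - 5354}{-1689 - 37950} = - \frac{44607449}{8326 \left(-39639\right)} = \left(- \frac{44607449}{8326}\right) \left(- \frac{1}{39639}\right) = \frac{44607449}{330034314}$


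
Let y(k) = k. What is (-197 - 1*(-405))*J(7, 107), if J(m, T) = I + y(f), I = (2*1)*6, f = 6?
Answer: 3744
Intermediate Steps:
I = 12 (I = 2*6 = 12)
J(m, T) = 18 (J(m, T) = 12 + 6 = 18)
(-197 - 1*(-405))*J(7, 107) = (-197 - 1*(-405))*18 = (-197 + 405)*18 = 208*18 = 3744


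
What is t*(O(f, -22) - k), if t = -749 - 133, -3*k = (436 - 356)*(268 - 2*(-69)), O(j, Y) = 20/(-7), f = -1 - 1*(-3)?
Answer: -9546600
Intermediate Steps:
f = 2 (f = -1 + 3 = 2)
O(j, Y) = -20/7 (O(j, Y) = 20*(-⅐) = -20/7)
k = -32480/3 (k = -(436 - 356)*(268 - 2*(-69))/3 = -80*(268 + 138)/3 = -80*406/3 = -⅓*32480 = -32480/3 ≈ -10827.)
t = -882
t*(O(f, -22) - k) = -882*(-20/7 - 1*(-32480/3)) = -882*(-20/7 + 32480/3) = -882*227300/21 = -9546600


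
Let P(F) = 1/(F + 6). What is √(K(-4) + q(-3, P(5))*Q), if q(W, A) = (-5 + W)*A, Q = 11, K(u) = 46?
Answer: √38 ≈ 6.1644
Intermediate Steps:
P(F) = 1/(6 + F)
q(W, A) = A*(-5 + W)
√(K(-4) + q(-3, P(5))*Q) = √(46 + ((-5 - 3)/(6 + 5))*11) = √(46 + (-8/11)*11) = √(46 + ((1/11)*(-8))*11) = √(46 - 8/11*11) = √(46 - 8) = √38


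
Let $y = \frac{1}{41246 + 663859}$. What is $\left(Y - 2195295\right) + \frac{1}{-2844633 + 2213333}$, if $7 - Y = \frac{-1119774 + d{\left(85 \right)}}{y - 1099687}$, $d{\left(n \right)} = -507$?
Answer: $- \frac{537304383907091484369117}{244753369293597100} \approx -2.1953 \cdot 10^{6}$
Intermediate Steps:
$y = \frac{1}{705105} \approx 1.4182 \cdot 10^{-6}$
$Y = \frac{4637847880433}{775394802134}$ ($Y = 7 - \frac{-1119774 - 507}{\frac{1}{705105} - 1099687} = 7 - - \frac{1120281}{- \frac{775394802134}{705105}} = 7 - \left(-1120281\right) \left(- \frac{705105}{775394802134}\right) = 7 - \frac{789915734505}{775394802134} = \frac{4637847880433}{775394802134} \approx 5.9813$)
$\left(Y - 2195295\right) + \frac{1}{-2844633 + 2213333} = \left(\frac{4637847880433}{775394802134} - 2195295\right) + \frac{1}{-2844633 + 2213333} = - \frac{1702215694302879097}{775394802134} + \frac{1}{-631300} = - \frac{1702215694302879097}{775394802134} - \frac{1}{631300} = - \frac{537304383907091484369117}{244753369293597100}$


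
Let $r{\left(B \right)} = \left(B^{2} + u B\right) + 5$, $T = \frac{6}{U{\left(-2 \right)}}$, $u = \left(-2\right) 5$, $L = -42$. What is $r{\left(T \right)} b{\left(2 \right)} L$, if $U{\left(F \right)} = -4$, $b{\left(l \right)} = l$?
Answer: $-1869$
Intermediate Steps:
$u = -10$
$T = - \frac{3}{2}$ ($T = \frac{6}{-4} = 6 \left(- \frac{1}{4}\right) = - \frac{3}{2} \approx -1.5$)
$r{\left(B \right)} = 5 + B^{2} - 10 B$ ($r{\left(B \right)} = \left(B^{2} - 10 B\right) + 5 = 5 + B^{2} - 10 B$)
$r{\left(T \right)} b{\left(2 \right)} L = \left(5 + \left(- \frac{3}{2}\right)^{2} - -15\right) 2 \left(-42\right) = \left(5 + \frac{9}{4} + 15\right) 2 \left(-42\right) = \frac{89}{4} \cdot 2 \left(-42\right) = \frac{89}{2} \left(-42\right) = -1869$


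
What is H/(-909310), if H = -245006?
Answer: 122503/454655 ≈ 0.26944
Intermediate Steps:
H/(-909310) = -245006/(-909310) = -245006*(-1/909310) = 122503/454655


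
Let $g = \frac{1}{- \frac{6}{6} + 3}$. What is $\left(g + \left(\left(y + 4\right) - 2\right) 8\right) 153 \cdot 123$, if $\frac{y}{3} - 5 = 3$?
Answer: $\frac{7847523}{2} \approx 3.9238 \cdot 10^{6}$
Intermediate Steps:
$y = 24$ ($y = 15 + 3 \cdot 3 = 15 + 9 = 24$)
$g = \frac{1}{2}$ ($g = \frac{1}{\left(-6\right) \frac{1}{6} + 3} = \frac{1}{-1 + 3} = \frac{1}{2} \approx 0.5$)
$\left(g + \left(\left(y + 4\right) - 2\right) 8\right) 153 \cdot 123 = \left(\frac{1}{2} + \left(\left(24 + 4\right) - 2\right) 8\right) 153 \cdot 123 = \left(\frac{1}{2} + \left(28 - 2\right) 8\right) 153 \cdot 123 = \left(\frac{1}{2} + 26 \cdot 8\right) 153 \cdot 123 = \left(\frac{1}{2} + 208\right) 153 \cdot 123 = \frac{417}{2} \cdot 153 \cdot 123 = \frac{63801}{2} \cdot 123 = \frac{7847523}{2}$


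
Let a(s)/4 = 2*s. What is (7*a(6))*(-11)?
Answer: -3696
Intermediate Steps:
a(s) = 8*s (a(s) = 4*(2*s) = 8*s)
(7*a(6))*(-11) = (7*(8*6))*(-11) = (7*48)*(-11) = 336*(-11) = -3696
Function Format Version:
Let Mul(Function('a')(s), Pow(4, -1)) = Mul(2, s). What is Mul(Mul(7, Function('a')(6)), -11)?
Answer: -3696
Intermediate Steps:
Function('a')(s) = Mul(8, s) (Function('a')(s) = Mul(4, Mul(2, s)) = Mul(8, s))
Mul(Mul(7, Function('a')(6)), -11) = Mul(Mul(7, Mul(8, 6)), -11) = Mul(Mul(7, 48), -11) = Mul(336, -11) = -3696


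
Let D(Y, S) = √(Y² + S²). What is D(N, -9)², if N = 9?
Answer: 162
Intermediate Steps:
D(Y, S) = √(S² + Y²)
D(N, -9)² = (√((-9)² + 9²))² = (√(81 + 81))² = (√162)² = (9*√2)² = 162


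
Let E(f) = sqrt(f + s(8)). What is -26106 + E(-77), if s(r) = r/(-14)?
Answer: -26106 + I*sqrt(3801)/7 ≈ -26106.0 + 8.8075*I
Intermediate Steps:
s(r) = -r/14 (s(r) = r*(-1/14) = -r/14)
E(f) = sqrt(-4/7 + f) (E(f) = sqrt(f - 1/14*8) = sqrt(f - 4/7) = sqrt(-4/7 + f))
-26106 + E(-77) = -26106 + sqrt(-28 + 49*(-77))/7 = -26106 + sqrt(-28 - 3773)/7 = -26106 + sqrt(-3801)/7 = -26106 + (I*sqrt(3801))/7 = -26106 + I*sqrt(3801)/7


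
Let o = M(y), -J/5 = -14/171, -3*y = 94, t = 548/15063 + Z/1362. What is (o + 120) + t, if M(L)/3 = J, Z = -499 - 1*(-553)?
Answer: 7880729267/64966719 ≈ 121.30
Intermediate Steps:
Z = 54 (Z = -499 + 553 = 54)
t = 259963/3419301 (t = 548/15063 + 54/1362 = 548*(1/15063) + 54*(1/1362) = 548/15063 + 9/227 = 259963/3419301 ≈ 0.076028)
y = -94/3 (y = -1/3*94 = -94/3 ≈ -31.333)
J = 70/171 (J = -(-70)/171 = -5*(-14/171) = 70/171 ≈ 0.40936)
M(L) = 70/57 (M(L) = 3*(70/171) = 70/57)
o = 70/57 ≈ 1.2281
(o + 120) + t = (70/57 + 120) + 259963/3419301 = 6910/57 + 259963/3419301 = 7880729267/64966719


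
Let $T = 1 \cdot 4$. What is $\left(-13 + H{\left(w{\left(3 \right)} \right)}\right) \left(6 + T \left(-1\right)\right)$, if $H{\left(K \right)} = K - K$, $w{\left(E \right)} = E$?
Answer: $-26$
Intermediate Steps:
$T = 4$
$H{\left(K \right)} = 0$
$\left(-13 + H{\left(w{\left(3 \right)} \right)}\right) \left(6 + T \left(-1\right)\right) = \left(-13 + 0\right) \left(6 + 4 \left(-1\right)\right) = - 13 \left(6 - 4\right) = \left(-13\right) 2 = -26$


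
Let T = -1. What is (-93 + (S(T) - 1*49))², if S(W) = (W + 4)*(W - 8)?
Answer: 28561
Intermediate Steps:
S(W) = (-8 + W)*(4 + W) (S(W) = (4 + W)*(-8 + W) = (-8 + W)*(4 + W))
(-93 + (S(T) - 1*49))² = (-93 + ((-32 + (-1)² - 4*(-1)) - 1*49))² = (-93 + ((-32 + 1 + 4) - 49))² = (-93 + (-27 - 49))² = (-93 - 76)² = (-169)² = 28561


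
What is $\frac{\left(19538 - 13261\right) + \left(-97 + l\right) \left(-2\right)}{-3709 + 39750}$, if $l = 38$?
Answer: $\frac{6395}{36041} \approx 0.17744$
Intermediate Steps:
$\frac{\left(19538 - 13261\right) + \left(-97 + l\right) \left(-2\right)}{-3709 + 39750} = \frac{\left(19538 - 13261\right) + \left(-97 + 38\right) \left(-2\right)}{-3709 + 39750} = \frac{6277 - -118}{36041} = \left(6277 + 118\right) \frac{1}{36041} = 6395 \cdot \frac{1}{36041} = \frac{6395}{36041}$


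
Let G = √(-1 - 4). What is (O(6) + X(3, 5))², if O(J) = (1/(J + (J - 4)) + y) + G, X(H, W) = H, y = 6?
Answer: 5009/64 + 73*I*√5/4 ≈ 78.266 + 40.808*I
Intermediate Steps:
G = I*√5 (G = √(-5) = I*√5 ≈ 2.2361*I)
O(J) = 6 + 1/(-4 + 2*J) + I*√5 (O(J) = (1/(J + (J - 4)) + 6) + I*√5 = (1/(J + (-4 + J)) + 6) + I*√5 = (1/(-4 + 2*J) + 6) + I*√5 = (6 + 1/(-4 + 2*J)) + I*√5 = 6 + 1/(-4 + 2*J) + I*√5)
(O(6) + X(3, 5))² = ((-23/2 + 6*6 - 2*I*√5 + I*6*√5)/(-2 + 6) + 3)² = ((-23/2 + 36 - 2*I*√5 + 6*I*√5)/4 + 3)² = ((49/2 + 4*I*√5)/4 + 3)² = ((49/8 + I*√5) + 3)² = (73/8 + I*√5)²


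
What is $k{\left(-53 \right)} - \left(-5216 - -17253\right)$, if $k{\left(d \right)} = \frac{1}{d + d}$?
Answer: $- \frac{1275923}{106} \approx -12037.0$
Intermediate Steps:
$k{\left(d \right)} = \frac{1}{2 d}$
$k{\left(-53 \right)} - \left(-5216 - -17253\right) = \frac{1}{2 \left(-53\right)} - \left(-5216 - -17253\right) = \frac{1}{2} \left(- \frac{1}{53}\right) - \left(-5216 + 17253\right) = - \frac{1}{106} - 12037 = - \frac{1275923}{106}$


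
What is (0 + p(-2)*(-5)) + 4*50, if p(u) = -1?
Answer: 205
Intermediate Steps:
(0 + p(-2)*(-5)) + 4*50 = (0 - 1*(-5)) + 4*50 = (0 + 5) + 200 = 5 + 200 = 205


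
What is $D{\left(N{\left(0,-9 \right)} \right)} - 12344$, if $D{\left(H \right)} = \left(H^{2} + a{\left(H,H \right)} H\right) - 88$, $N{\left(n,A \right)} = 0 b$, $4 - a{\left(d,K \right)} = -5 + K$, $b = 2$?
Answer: $-12432$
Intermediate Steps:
$a{\left(d,K \right)} = 9 - K$ ($a{\left(d,K \right)} = 4 - \left(-5 + K\right) = 9 - K$)
$N{\left(n,A \right)} = 0$ ($N{\left(n,A \right)} = 0 \cdot 2 = 0$)
$D{\left(H \right)} = -88 + H^{2} + H \left(9 - H\right)$ ($D{\left(H \right)} = \left(H^{2} + \left(9 - H\right) H\right) - 88 = \left(H^{2} + H \left(9 - H\right)\right) - 88 = -88 + H^{2} + H \left(9 - H\right)$)
$D{\left(N{\left(0,-9 \right)} \right)} - 12344 = \left(-88 + 9 \cdot 0\right) - 12344 = \left(-88 + 0\right) - 12344 = -88 - 12344 = -12432$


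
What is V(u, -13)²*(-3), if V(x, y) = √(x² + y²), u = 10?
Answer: -807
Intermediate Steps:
V(u, -13)²*(-3) = (√(10² + (-13)²))²*(-3) = (√(100 + 169))²*(-3) = (√269)²*(-3) = 269*(-3) = -807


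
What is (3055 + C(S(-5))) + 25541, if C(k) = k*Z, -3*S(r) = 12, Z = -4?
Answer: 28612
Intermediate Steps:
S(r) = -4 (S(r) = -1/3*12 = -4)
C(k) = -4*k (C(k) = k*(-4) = -4*k)
(3055 + C(S(-5))) + 25541 = (3055 - 4*(-4)) + 25541 = (3055 + 16) + 25541 = 3071 + 25541 = 28612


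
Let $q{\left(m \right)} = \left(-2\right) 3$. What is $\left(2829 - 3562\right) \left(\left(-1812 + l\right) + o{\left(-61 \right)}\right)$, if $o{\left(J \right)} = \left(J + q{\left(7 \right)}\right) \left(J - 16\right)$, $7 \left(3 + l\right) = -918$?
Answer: $- \frac{16485170}{7} \approx -2.355 \cdot 10^{6}$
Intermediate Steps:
$l = - \frac{939}{7}$ ($l = -3 + \frac{1}{7} \left(-918\right) = -3 - \frac{918}{7} = - \frac{939}{7} \approx -134.14$)
$q{\left(m \right)} = -6$
$o{\left(J \right)} = \left(-16 + J\right) \left(-6 + J\right)$ ($o{\left(J \right)} = \left(J - 6\right) \left(J - 16\right) = \left(-6 + J\right) \left(-16 + J\right) = \left(-16 + J\right) \left(-6 + J\right)$)
$\left(2829 - 3562\right) \left(\left(-1812 + l\right) + o{\left(-61 \right)}\right) = \left(2829 - 3562\right) \left(\left(-1812 - \frac{939}{7}\right) + \left(96 + \left(-61\right)^{2} - -1342\right)\right) = - 733 \left(- \frac{13623}{7} + \left(96 + 3721 + 1342\right)\right) = - 733 \left(- \frac{13623}{7} + 5159\right) = \left(-733\right) \frac{22490}{7} = - \frac{16485170}{7}$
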